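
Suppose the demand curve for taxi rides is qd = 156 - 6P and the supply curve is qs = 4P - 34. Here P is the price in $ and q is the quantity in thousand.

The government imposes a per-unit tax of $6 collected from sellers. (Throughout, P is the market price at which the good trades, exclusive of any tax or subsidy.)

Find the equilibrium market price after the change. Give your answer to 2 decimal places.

21.40

Initially, 156 - 6P = 4P - 34, so 190 = 10P and P = 19, q = 42.
Since sellers keep the price net of the tax, the effective supply curve becomes qs = 4P - 58.
Equate the new curves: 156 - 6P = 4P - 58, giving 214 = 10P, P = 21.4, q = 27.6.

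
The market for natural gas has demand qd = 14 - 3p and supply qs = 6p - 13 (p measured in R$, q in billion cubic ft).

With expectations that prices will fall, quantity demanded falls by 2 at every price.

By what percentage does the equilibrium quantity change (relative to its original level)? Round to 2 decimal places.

Original equilibrium: 14 - 3p = 6p - 13 gives 27 = 9p, so p = 3 and q = 5.
With the change applied: demand qd = 12 - 3p, supply qs = 6p - 13.
Setting them equal: 12 - 3p = 6p - 13 → 25 = 9p, so p = 25/9 ≈ 2.7778 and q = 11/3 ≈ 3.6667.
%Δq = (3.6667 − 5) / 5 × 100 = -26.67%.

-26.67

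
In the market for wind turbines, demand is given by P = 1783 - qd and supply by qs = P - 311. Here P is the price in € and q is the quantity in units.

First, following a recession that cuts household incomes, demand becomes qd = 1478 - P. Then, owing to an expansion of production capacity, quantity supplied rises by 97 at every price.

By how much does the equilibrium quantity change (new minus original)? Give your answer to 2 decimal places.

-104.00

Solve the original market: 1783 - P = P - 311, hence P = 1047 and q = 736.
The shock moves the curves to qd = 1478 - P and qs = P - 214.
Setting them equal: 1478 - P = P - 214 → 1692 = 2P, so P = 846 and q = 632.
Δq = 632 − 736 = -104.00.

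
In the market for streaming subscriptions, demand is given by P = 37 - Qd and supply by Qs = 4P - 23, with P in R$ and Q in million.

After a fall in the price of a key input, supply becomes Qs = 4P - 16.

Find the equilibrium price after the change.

Before the shock: 37 - P = 4P - 23 ⇒ 60 = 5P ⇒ P = 12, Q = 25.
The new curves are Qd = 37 - P (demand) and Qs = 4P - 16 (supply).
New equilibrium: 37 - P = 4P - 16 ⇒ 53 = 5P ⇒ P = 10.6, Q = 26.4.

10.6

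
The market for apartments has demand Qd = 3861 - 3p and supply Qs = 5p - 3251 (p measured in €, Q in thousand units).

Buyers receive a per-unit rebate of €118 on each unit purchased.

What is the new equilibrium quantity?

Before the shock: 3861 - 3p = 5p - 3251 ⇒ 7112 = 8p ⇒ p = 889, Q = 1194.
Since buyers' out-of-pocket price is the market price minus the rebate, the effective demand curve becomes Qd = 4215 - 3p.
New equilibrium: 4215 - 3p = 5p - 3251 ⇒ 7466 = 8p ⇒ p = 933.25, Q = 1415.25.

1415.25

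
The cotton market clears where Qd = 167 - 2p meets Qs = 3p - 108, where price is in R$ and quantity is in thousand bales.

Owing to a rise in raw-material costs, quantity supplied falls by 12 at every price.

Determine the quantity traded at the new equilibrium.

Solve the original market: 167 - 2p = 3p - 108, hence p = 55 and Q = 57.
After the shift, demand is Qd = 167 - 2p and supply is Qs = 3p - 120.
Clearing the new market: 167 - 2p = 3p - 120, so p = 57.4 and Q = 52.2.

52.2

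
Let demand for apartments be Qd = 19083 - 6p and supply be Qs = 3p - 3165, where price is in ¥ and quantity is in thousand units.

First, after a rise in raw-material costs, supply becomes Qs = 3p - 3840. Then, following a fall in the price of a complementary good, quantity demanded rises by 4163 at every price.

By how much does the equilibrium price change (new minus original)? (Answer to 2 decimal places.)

Initially, 19083 - 6p = 3p - 3165, so 22248 = 9p and p = 2472, Q = 4251.
The shock moves the curves to Qd = 23246 - 6p and Qs = 3p - 3840.
Equate the new curves: 23246 - 6p = 3p - 3840, giving 27086 = 9p, p = 27086/9 ≈ 3009.5556, Q = 15566/3 ≈ 5188.6667.
Δp = 3009.5556 − 2472 = +537.56.

+537.56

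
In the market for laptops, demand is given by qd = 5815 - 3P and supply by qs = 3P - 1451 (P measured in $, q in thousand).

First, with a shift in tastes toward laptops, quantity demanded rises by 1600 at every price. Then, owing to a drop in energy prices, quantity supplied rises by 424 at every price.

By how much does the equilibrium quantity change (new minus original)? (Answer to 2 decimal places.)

+1012.00

Initially, 5815 - 3P = 3P - 1451, so 7266 = 6P and P = 1211, q = 2182.
After the shift, demand is qd = 7415 - 3P and supply is qs = 3P - 1027.
Equate the new curves: 7415 - 3P = 3P - 1027, giving 8442 = 6P, P = 1407, q = 3194.
Δq = 3194 − 2182 = +1012.00.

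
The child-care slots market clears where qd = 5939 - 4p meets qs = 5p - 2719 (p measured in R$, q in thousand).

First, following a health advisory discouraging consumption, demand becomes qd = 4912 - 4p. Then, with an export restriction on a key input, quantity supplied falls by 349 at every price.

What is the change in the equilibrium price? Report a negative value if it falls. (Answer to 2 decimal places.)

Original equilibrium: 5939 - 4p = 5p - 2719 gives 8658 = 9p, so p = 962 and q = 2091.
The new curves are qd = 4912 - 4p (demand) and qs = 5p - 3068 (supply).
Setting them equal: 4912 - 4p = 5p - 3068 → 7980 = 9p, so p = 2660/3 ≈ 886.6667 and q = 4096/3 ≈ 1365.3333.
Δp = 886.6667 − 962 = -75.33.

-75.33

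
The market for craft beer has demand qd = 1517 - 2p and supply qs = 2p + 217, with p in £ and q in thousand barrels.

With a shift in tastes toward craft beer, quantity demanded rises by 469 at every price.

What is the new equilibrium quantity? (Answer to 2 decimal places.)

1101.50

Initially, 1517 - 2p = 2p + 217, so 1300 = 4p and p = 325, q = 867.
After the shift, demand is qd = 1986 - 2p and supply is qs = 2p + 217.
New equilibrium: 1986 - 2p = 2p + 217 ⇒ 1769 = 4p ⇒ p = 442.25, q = 1101.5.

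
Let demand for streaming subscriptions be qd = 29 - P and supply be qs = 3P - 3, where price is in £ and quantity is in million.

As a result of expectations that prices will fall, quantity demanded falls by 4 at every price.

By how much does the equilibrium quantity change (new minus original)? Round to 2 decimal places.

-3.00

Original equilibrium: 29 - P = 3P - 3 gives 32 = 4P, so P = 8 and q = 21.
The new curves are qd = 25 - P (demand) and qs = 3P - 3 (supply).
Clearing the new market: 25 - P = 3P - 3, so P = 7 and q = 18.
Δq = 18 − 21 = -3.00.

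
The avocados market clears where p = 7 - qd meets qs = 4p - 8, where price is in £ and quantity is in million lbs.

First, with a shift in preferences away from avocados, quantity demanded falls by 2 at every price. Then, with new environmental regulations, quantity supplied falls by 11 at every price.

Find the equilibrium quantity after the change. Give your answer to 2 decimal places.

Initially, 7 - p = 4p - 8, so 15 = 5p and p = 3, q = 4.
The new curves are qd = 5 - p (demand) and qs = 4p - 19 (supply).
New equilibrium: 5 - p = 4p - 19 ⇒ 24 = 5p ⇒ p = 4.8, q = 0.2.

0.20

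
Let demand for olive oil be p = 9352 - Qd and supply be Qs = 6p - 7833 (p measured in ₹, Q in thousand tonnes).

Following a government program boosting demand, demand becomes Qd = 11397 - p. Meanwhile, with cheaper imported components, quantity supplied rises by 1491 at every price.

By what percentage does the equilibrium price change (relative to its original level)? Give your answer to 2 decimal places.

+3.22

Before the shock: 9352 - p = 6p - 7833 ⇒ 17185 = 7p ⇒ p = 2455, Q = 6897.
The new curves are Qd = 11397 - p (demand) and Qs = 6p - 6342 (supply).
New equilibrium: 11397 - p = 6p - 6342 ⇒ 17739 = 7p ⇒ p = 17739/7 ≈ 2534.1429, Q = 62040/7 ≈ 8862.8571.
%Δp = (2534.1429 − 2455) / 2455 × 100 = +3.22%.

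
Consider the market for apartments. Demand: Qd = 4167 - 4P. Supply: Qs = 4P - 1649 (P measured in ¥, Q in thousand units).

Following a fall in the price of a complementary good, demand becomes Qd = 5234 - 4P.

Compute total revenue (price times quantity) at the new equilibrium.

1542222.1875

Original equilibrium: 4167 - 4P = 4P - 1649 gives 5816 = 8P, so P = 727 and Q = 1259.
After the shift, demand is Qd = 5234 - 4P and supply is Qs = 4P - 1649.
Clearing the new market: 5234 - 4P = 4P - 1649, so P = 860.375 and Q = 1792.5.
New expenditure = 860.375 × 1792.5 = 1542222.1875.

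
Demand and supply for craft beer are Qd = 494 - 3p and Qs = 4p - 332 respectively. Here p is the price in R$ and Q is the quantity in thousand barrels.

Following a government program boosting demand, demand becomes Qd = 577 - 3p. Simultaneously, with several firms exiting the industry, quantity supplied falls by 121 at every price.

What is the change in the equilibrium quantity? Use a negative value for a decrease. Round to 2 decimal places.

Solve the original market: 494 - 3p = 4p - 332, hence p = 118 and Q = 140.
The new curves are Qd = 577 - 3p (demand) and Qs = 4p - 453 (supply).
Clearing the new market: 577 - 3p = 4p - 453, so p = 1030/7 ≈ 147.1429 and Q = 949/7 ≈ 135.5714.
ΔQ = 135.5714 − 140 = -4.43.

-4.43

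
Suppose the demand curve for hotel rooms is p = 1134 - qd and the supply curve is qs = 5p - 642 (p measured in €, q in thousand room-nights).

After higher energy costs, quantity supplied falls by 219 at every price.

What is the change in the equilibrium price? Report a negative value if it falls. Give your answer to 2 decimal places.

Initially, 1134 - p = 5p - 642, so 1776 = 6p and p = 296, q = 838.
The new curves are qd = 1134 - p (demand) and qs = 5p - 861 (supply).
Setting them equal: 1134 - p = 5p - 861 → 1995 = 6p, so p = 332.5 and q = 801.5.
Δp = 332.5 − 296 = +36.50.

+36.50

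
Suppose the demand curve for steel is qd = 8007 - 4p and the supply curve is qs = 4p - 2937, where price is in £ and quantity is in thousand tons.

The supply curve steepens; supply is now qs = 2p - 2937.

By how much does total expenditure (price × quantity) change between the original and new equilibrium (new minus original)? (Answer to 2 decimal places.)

Initially, 8007 - 4p = 4p - 2937, so 10944 = 8p and p = 1368, q = 2535.
With the change applied: demand qd = 8007 - 4p, supply qs = 2p - 2937.
Equate the new curves: 8007 - 4p = 2p - 2937, giving 10944 = 6p, p = 1824, q = 711.
Expenditure moves from 1368×2535 = 3467880 to 1824×711 = 1296864; change = -2171016.00.

-2171016.00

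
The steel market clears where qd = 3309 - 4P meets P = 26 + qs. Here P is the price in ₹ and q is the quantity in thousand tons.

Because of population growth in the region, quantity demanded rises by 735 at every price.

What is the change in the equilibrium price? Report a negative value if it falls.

Before the shock: 3309 - 4P = P - 26 ⇒ 3335 = 5P ⇒ P = 667, q = 641.
The new curves are qd = 4044 - 4P (demand) and qs = P - 26 (supply).
New equilibrium: 4044 - 4P = P - 26 ⇒ 4070 = 5P ⇒ P = 814, q = 788.
ΔP = 814 − 667 = +147.

+147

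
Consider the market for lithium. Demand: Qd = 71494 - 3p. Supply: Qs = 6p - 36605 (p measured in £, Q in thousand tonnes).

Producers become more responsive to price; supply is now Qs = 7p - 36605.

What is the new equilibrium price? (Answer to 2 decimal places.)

Solve the original market: 71494 - 3p = 6p - 36605, hence p = 12011 and Q = 35461.
With the change applied: demand Qd = 71494 - 3p, supply Qs = 7p - 36605.
Setting them equal: 71494 - 3p = 7p - 36605 → 108099 = 10p, so p = 10809.9 and Q = 39064.3.

10809.90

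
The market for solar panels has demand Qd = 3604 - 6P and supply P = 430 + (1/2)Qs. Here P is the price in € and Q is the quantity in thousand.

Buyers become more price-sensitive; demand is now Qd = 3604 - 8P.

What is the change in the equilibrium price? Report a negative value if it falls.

Before the shock: 3604 - 6P = 2P - 860 ⇒ 4464 = 8P ⇒ P = 558, Q = 256.
The shock moves the curves to Qd = 3604 - 8P and Qs = 2P - 860.
Equate the new curves: 3604 - 8P = 2P - 860, giving 4464 = 10P, P = 446.4, Q = 32.8.
ΔP = 446.4 − 558 = -111.6.

-111.6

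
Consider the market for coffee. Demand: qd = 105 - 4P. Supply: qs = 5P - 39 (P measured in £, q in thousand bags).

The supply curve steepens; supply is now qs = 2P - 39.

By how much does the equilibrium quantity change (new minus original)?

-32

Before the shock: 105 - 4P = 5P - 39 ⇒ 144 = 9P ⇒ P = 16, q = 41.
The new curves are qd = 105 - 4P (demand) and qs = 2P - 39 (supply).
Equate the new curves: 105 - 4P = 2P - 39, giving 144 = 6P, P = 24, q = 9.
Δq = 9 − 41 = -32.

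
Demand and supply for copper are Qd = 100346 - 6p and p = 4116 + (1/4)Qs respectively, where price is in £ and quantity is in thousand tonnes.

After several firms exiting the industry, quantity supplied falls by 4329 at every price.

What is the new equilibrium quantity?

27662.6

Solve the original market: 100346 - 6p = 4p - 16464, hence p = 11681 and Q = 30260.
The shock moves the curves to Qd = 100346 - 6p and Qs = 4p - 20793.
Setting them equal: 100346 - 6p = 4p - 20793 → 121139 = 10p, so p = 12113.9 and Q = 27662.6.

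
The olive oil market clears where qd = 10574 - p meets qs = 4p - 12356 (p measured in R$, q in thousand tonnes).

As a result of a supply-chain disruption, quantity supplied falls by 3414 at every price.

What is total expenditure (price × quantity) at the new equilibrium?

27952037.76

Original equilibrium: 10574 - p = 4p - 12356 gives 22930 = 5p, so p = 4586 and q = 5988.
After the shift, demand is qd = 10574 - p and supply is qs = 4p - 15770.
Setting them equal: 10574 - p = 4p - 15770 → 26344 = 5p, so p = 5268.8 and q = 5305.2.
New expenditure = 5268.8 × 5305.2 = 27952037.76.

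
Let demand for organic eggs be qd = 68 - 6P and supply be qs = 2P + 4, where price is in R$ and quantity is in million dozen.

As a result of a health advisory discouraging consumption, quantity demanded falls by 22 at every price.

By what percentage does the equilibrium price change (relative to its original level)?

-34.375

Before the shock: 68 - 6P = 2P + 4 ⇒ 64 = 8P ⇒ P = 8, q = 20.
The new curves are qd = 46 - 6P (demand) and qs = 2P + 4 (supply).
Equate the new curves: 46 - 6P = 2P + 4, giving 42 = 8P, P = 5.25, q = 14.5.
%ΔP = (5.25 − 8) / 8 × 100 = -34.375%.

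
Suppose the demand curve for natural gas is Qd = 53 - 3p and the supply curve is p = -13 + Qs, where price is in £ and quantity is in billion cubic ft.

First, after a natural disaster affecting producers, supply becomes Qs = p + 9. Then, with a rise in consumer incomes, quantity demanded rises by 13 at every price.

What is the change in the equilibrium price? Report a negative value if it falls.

Before the shock: 53 - 3p = p + 13 ⇒ 40 = 4p ⇒ p = 10, Q = 23.
With the change applied: demand Qd = 66 - 3p, supply Qs = p + 9.
New equilibrium: 66 - 3p = p + 9 ⇒ 57 = 4p ⇒ p = 14.25, Q = 23.25.
Δp = 14.25 − 10 = +4.25.

+4.25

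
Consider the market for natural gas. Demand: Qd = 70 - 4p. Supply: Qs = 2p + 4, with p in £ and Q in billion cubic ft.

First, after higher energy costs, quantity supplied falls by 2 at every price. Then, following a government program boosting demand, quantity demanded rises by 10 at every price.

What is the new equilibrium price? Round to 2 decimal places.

Initially, 70 - 4p = 2p + 4, so 66 = 6p and p = 11, Q = 26.
After the shift, demand is Qd = 80 - 4p and supply is Qs = 2p + 2.
New equilibrium: 80 - 4p = 2p + 2 ⇒ 78 = 6p ⇒ p = 13, Q = 28.

13.00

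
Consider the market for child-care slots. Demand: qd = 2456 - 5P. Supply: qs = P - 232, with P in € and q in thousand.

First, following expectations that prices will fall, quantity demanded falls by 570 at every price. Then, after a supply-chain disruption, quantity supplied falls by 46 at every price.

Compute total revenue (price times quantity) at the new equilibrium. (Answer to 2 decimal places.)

29815.11

Original equilibrium: 2456 - 5P = P - 232 gives 2688 = 6P, so P = 448 and q = 216.
The new curves are qd = 1886 - 5P (demand) and qs = P - 278 (supply).
Setting them equal: 1886 - 5P = P - 278 → 2164 = 6P, so P = 1082/3 ≈ 360.6667 and q = 248/3 ≈ 82.6667.
New expenditure = 360.6667 × 82.6667 = 29815.11.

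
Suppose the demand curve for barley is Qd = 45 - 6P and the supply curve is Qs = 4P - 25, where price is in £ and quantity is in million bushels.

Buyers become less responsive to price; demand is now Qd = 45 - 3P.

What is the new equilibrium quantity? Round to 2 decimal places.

15.00

Before the shock: 45 - 6P = 4P - 25 ⇒ 70 = 10P ⇒ P = 7, Q = 3.
The shock moves the curves to Qd = 45 - 3P and Qs = 4P - 25.
New equilibrium: 45 - 3P = 4P - 25 ⇒ 70 = 7P ⇒ P = 10, Q = 15.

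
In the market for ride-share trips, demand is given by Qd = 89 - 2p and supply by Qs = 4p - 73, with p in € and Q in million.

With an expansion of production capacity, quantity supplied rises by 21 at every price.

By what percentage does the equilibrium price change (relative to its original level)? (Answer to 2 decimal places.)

Initially, 89 - 2p = 4p - 73, so 162 = 6p and p = 27, Q = 35.
The new curves are Qd = 89 - 2p (demand) and Qs = 4p - 52 (supply).
New equilibrium: 89 - 2p = 4p - 52 ⇒ 141 = 6p ⇒ p = 23.5, Q = 42.
%Δp = (23.5 − 27) / 27 × 100 = -12.96%.

-12.96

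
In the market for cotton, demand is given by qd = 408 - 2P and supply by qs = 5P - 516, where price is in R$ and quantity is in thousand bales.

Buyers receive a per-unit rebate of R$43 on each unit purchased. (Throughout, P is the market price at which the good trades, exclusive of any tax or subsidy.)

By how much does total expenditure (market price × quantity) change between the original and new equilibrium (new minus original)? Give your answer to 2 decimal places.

+10632.41

Solve the original market: 408 - 2P = 5P - 516, hence P = 132 and q = 144.
Since buyers' out-of-pocket price is the market price minus the rebate, the effective demand curve becomes qd = 494 - 2P.
Equate the new curves: 494 - 2P = 5P - 516, giving 1010 = 7P, P = 1010/7 ≈ 144.2857, q = 1438/7 ≈ 205.4286.
Expenditure moves from 132×144 = 19008 to 144.2857×205.4286 = 29640.4082; change = +10632.41.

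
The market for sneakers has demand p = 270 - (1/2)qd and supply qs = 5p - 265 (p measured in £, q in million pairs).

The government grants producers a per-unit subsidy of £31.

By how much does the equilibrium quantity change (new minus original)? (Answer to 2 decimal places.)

+44.29

Solve the original market: 540 - 2p = 5p - 265, hence p = 115 and q = 310.
Since sellers receive the price plus the subsidy, the effective supply curve becomes qs = 5p - 110.
Clearing the new market: 540 - 2p = 5p - 110, so p = 650/7 ≈ 92.8571 and q = 2480/7 ≈ 354.2857.
Δq = 354.2857 − 310 = +44.29.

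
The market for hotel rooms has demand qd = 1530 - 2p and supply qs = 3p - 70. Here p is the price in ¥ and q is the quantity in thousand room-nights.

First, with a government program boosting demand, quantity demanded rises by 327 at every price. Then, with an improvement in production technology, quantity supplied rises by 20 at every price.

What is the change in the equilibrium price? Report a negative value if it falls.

Before the shock: 1530 - 2p = 3p - 70 ⇒ 1600 = 5p ⇒ p = 320, q = 890.
With the change applied: demand qd = 1857 - 2p, supply qs = 3p - 50.
Clearing the new market: 1857 - 2p = 3p - 50, so p = 381.4 and q = 1094.2.
Δp = 381.4 − 320 = +61.4.

+61.4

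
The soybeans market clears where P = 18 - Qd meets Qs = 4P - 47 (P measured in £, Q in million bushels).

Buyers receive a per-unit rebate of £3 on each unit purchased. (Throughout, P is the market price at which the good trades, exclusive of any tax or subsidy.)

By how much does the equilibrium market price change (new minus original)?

+0.6

Original equilibrium: 18 - P = 4P - 47 gives 65 = 5P, so P = 13 and Q = 5.
Since buyers' out-of-pocket price is the market price minus the rebate, the effective demand curve becomes Qd = 21 - P.
Equate the new curves: 21 - P = 4P - 47, giving 68 = 5P, P = 13.6, Q = 7.4.
ΔP = 13.6 − 13 = +0.6.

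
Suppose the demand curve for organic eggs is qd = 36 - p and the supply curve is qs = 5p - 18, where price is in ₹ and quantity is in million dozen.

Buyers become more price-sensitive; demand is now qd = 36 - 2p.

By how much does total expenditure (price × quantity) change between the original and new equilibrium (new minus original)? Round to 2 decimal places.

-84.31

Solve the original market: 36 - p = 5p - 18, hence p = 9 and q = 27.
After the shift, demand is qd = 36 - 2p and supply is qs = 5p - 18.
Setting them equal: 36 - 2p = 5p - 18 → 54 = 7p, so p = 54/7 ≈ 7.7143 and q = 144/7 ≈ 20.5714.
Expenditure moves from 9×27 = 243 to 7.7143×20.5714 = 158.6939; change = -84.31.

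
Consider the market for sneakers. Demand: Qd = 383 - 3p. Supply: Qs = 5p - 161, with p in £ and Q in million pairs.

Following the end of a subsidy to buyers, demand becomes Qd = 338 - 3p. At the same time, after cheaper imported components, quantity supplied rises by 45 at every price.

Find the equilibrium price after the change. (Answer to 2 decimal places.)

56.75

Solve the original market: 383 - 3p = 5p - 161, hence p = 68 and Q = 179.
The new curves are Qd = 338 - 3p (demand) and Qs = 5p - 116 (supply).
Equate the new curves: 338 - 3p = 5p - 116, giving 454 = 8p, p = 56.75, Q = 167.75.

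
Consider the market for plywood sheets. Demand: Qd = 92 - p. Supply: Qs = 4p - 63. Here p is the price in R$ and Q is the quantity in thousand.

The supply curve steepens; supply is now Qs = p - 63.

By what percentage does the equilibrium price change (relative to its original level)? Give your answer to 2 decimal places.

+150.00

Original equilibrium: 92 - p = 4p - 63 gives 155 = 5p, so p = 31 and Q = 61.
The shock moves the curves to Qd = 92 - p and Qs = p - 63.
Equate the new curves: 92 - p = p - 63, giving 155 = 2p, p = 77.5, Q = 14.5.
%Δp = (77.5 − 31) / 31 × 100 = +150.00%.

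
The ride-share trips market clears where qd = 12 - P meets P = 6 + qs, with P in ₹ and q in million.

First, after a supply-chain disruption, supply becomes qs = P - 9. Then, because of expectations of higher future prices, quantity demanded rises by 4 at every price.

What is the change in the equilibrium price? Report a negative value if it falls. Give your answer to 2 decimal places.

+3.50

Initially, 12 - P = P - 6, so 18 = 2P and P = 9, q = 3.
The new curves are qd = 16 - P (demand) and qs = P - 9 (supply).
New equilibrium: 16 - P = P - 9 ⇒ 25 = 2P ⇒ P = 12.5, q = 3.5.
ΔP = 12.5 − 9 = +3.50.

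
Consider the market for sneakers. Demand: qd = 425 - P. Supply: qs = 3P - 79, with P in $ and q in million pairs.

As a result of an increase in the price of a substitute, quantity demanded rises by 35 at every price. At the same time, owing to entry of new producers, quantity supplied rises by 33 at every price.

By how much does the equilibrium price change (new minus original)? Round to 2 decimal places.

+0.50

Original equilibrium: 425 - P = 3P - 79 gives 504 = 4P, so P = 126 and q = 299.
With the change applied: demand qd = 460 - P, supply qs = 3P - 46.
Equate the new curves: 460 - P = 3P - 46, giving 506 = 4P, P = 126.5, q = 333.5.
ΔP = 126.5 − 126 = +0.50.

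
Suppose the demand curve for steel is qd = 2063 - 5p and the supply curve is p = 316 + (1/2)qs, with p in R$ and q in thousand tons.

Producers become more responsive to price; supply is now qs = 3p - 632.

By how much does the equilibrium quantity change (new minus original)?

Initially, 2063 - 5p = 2p - 632, so 2695 = 7p and p = 385, q = 138.
The shock moves the curves to qd = 2063 - 5p and qs = 3p - 632.
Setting them equal: 2063 - 5p = 3p - 632 → 2695 = 8p, so p = 336.875 and q = 378.625.
Δq = 378.625 − 138 = +240.625.

+240.625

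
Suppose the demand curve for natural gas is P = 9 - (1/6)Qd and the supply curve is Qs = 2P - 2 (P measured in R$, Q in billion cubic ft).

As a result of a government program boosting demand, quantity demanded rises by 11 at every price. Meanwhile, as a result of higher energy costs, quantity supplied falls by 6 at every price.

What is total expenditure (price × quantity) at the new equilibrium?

Initially, 54 - 6P = 2P - 2, so 56 = 8P and P = 7, Q = 12.
The shock moves the curves to Qd = 65 - 6P and Qs = 2P - 8.
New equilibrium: 65 - 6P = 2P - 8 ⇒ 73 = 8P ⇒ P = 9.125, Q = 10.25.
New expenditure = 9.125 × 10.25 = 93.53125.

93.53125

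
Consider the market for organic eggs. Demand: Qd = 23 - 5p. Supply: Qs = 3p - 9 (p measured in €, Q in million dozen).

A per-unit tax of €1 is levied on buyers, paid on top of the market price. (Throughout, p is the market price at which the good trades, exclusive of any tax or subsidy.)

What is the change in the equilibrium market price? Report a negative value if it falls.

Before the shock: 23 - 5p = 3p - 9 ⇒ 32 = 8p ⇒ p = 4, Q = 3.
Since buyers pay the price plus the tax, the effective demand curve becomes Qd = 18 - 5p.
Setting them equal: 18 - 5p = 3p - 9 → 27 = 8p, so p = 3.375 and Q = 1.125.
Δp = 3.375 − 4 = -0.625.

-0.625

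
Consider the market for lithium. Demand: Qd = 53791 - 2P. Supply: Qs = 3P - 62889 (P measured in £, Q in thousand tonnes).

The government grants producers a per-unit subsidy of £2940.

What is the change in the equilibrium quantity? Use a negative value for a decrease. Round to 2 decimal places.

+3528.00

Initially, 53791 - 2P = 3P - 62889, so 116680 = 5P and P = 23336, Q = 7119.
Since sellers receive the price plus the subsidy, the effective supply curve becomes Qs = 3P - 54069.
Clearing the new market: 53791 - 2P = 3P - 54069, so P = 21572 and Q = 10647.
ΔQ = 10647 − 7119 = +3528.00.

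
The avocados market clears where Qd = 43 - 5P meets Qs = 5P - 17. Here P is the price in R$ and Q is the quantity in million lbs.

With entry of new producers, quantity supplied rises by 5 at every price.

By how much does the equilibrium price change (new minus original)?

-0.5

Initially, 43 - 5P = 5P - 17, so 60 = 10P and P = 6, Q = 13.
With the change applied: demand Qd = 43 - 5P, supply Qs = 5P - 12.
Setting them equal: 43 - 5P = 5P - 12 → 55 = 10P, so P = 5.5 and Q = 15.5.
ΔP = 5.5 − 6 = -0.5.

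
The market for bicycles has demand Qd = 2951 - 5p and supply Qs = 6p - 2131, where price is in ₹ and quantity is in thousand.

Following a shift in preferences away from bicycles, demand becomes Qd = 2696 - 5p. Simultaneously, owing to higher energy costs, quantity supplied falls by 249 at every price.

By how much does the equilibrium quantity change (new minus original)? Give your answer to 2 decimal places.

Solve the original market: 2951 - 5p = 6p - 2131, hence p = 462 and Q = 641.
The shock moves the curves to Qd = 2696 - 5p and Qs = 6p - 2380.
Clearing the new market: 2696 - 5p = 6p - 2380, so p = 5076/11 ≈ 461.4545 and Q = 4276/11 ≈ 388.7273.
ΔQ = 388.7273 − 641 = -252.27.

-252.27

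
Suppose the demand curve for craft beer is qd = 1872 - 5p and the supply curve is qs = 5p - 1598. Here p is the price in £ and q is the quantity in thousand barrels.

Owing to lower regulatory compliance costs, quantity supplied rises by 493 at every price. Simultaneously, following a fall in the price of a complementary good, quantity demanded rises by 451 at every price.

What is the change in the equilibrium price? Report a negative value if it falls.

-4.2

Before the shock: 1872 - 5p = 5p - 1598 ⇒ 3470 = 10p ⇒ p = 347, q = 137.
With the change applied: demand qd = 2323 - 5p, supply qs = 5p - 1105.
Equate the new curves: 2323 - 5p = 5p - 1105, giving 3428 = 10p, p = 342.8, q = 609.
Δp = 342.8 − 347 = -4.2.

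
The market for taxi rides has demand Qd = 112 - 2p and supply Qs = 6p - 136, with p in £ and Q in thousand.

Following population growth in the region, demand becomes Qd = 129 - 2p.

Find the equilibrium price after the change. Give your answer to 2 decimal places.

33.13

Original equilibrium: 112 - 2p = 6p - 136 gives 248 = 8p, so p = 31 and Q = 50.
The new curves are Qd = 129 - 2p (demand) and Qs = 6p - 136 (supply).
Setting them equal: 129 - 2p = 6p - 136 → 265 = 8p, so p = 33.125 and Q = 62.75.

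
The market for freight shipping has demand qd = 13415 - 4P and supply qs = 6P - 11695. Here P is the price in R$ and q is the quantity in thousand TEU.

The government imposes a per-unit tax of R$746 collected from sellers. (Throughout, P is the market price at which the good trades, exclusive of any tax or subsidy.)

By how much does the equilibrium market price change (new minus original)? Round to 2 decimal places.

+447.60

Solve the original market: 13415 - 4P = 6P - 11695, hence P = 2511 and q = 3371.
Since sellers keep the price net of the tax, the effective supply curve becomes qs = 6P - 16171.
Clearing the new market: 13415 - 4P = 6P - 16171, so P = 2958.6 and q = 1580.6.
ΔP = 2958.6 − 2511 = +447.60.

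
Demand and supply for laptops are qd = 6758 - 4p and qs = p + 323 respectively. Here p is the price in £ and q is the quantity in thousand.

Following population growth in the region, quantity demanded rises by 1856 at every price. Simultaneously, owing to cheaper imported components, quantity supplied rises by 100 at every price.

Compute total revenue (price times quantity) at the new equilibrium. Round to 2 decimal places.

Before the shock: 6758 - 4p = p + 323 ⇒ 6435 = 5p ⇒ p = 1287, q = 1610.
With the change applied: demand qd = 8614 - 4p, supply qs = p + 423.
Clearing the new market: 8614 - 4p = p + 423, so p = 1638.2 and q = 2061.2.
New expenditure = 1638.2 × 2061.2 = 3376657.84.

3376657.84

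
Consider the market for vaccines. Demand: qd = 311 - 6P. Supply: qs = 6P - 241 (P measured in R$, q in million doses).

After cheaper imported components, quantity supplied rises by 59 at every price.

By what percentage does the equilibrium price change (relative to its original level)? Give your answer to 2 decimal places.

-10.69

Before the shock: 311 - 6P = 6P - 241 ⇒ 552 = 12P ⇒ P = 46, q = 35.
With the change applied: demand qd = 311 - 6P, supply qs = 6P - 182.
Clearing the new market: 311 - 6P = 6P - 182, so P = 493/12 ≈ 41.0833 and q = 64.5.
%ΔP = (41.0833 − 46) / 46 × 100 = -10.69%.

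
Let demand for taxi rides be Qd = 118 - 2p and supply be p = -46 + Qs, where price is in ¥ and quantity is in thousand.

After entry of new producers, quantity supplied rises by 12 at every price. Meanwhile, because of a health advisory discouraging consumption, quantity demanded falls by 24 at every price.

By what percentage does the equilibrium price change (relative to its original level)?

-50

Original equilibrium: 118 - 2p = p + 46 gives 72 = 3p, so p = 24 and Q = 70.
After the shift, demand is Qd = 94 - 2p and supply is Qs = p + 58.
New equilibrium: 94 - 2p = p + 58 ⇒ 36 = 3p ⇒ p = 12, Q = 70.
%Δp = (12 − 24) / 24 × 100 = -50%.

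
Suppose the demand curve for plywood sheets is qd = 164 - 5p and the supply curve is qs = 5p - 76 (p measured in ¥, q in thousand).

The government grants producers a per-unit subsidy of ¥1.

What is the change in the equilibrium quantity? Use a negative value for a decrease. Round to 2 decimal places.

+2.50

Original equilibrium: 164 - 5p = 5p - 76 gives 240 = 10p, so p = 24 and q = 44.
Since sellers receive the price plus the subsidy, the effective supply curve becomes qs = 5p - 71.
Setting them equal: 164 - 5p = 5p - 71 → 235 = 10p, so p = 23.5 and q = 46.5.
Δq = 46.5 − 44 = +2.50.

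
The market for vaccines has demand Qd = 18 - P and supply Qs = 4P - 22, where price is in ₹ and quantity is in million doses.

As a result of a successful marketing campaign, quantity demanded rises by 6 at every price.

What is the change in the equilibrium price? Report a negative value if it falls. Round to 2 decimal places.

Initially, 18 - P = 4P - 22, so 40 = 5P and P = 8, Q = 10.
After the shift, demand is Qd = 24 - P and supply is Qs = 4P - 22.
Clearing the new market: 24 - P = 4P - 22, so P = 9.2 and Q = 14.8.
ΔP = 9.2 − 8 = +1.20.

+1.20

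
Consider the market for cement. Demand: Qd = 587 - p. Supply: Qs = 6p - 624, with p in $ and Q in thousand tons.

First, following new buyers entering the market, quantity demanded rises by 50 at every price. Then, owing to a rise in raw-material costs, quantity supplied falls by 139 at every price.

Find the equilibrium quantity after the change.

Before the shock: 587 - p = 6p - 624 ⇒ 1211 = 7p ⇒ p = 173, Q = 414.
The new curves are Qd = 637 - p (demand) and Qs = 6p - 763 (supply).
New equilibrium: 637 - p = 6p - 763 ⇒ 1400 = 7p ⇒ p = 200, Q = 437.

437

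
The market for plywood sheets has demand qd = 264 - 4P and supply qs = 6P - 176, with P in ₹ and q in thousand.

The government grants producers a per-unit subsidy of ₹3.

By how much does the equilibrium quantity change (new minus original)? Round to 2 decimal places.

+7.20

Solve the original market: 264 - 4P = 6P - 176, hence P = 44 and q = 88.
Since sellers receive the price plus the subsidy, the effective supply curve becomes qs = 6P - 158.
Equate the new curves: 264 - 4P = 6P - 158, giving 422 = 10P, P = 42.2, q = 95.2.
Δq = 95.2 − 88 = +7.20.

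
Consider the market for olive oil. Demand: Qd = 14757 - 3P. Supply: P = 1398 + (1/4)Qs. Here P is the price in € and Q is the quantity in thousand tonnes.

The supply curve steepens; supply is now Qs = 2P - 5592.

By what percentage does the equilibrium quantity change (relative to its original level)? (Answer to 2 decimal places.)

-57.79

Initially, 14757 - 3P = 4P - 5592, so 20349 = 7P and P = 2907, Q = 6036.
After the shift, demand is Qd = 14757 - 3P and supply is Qs = 2P - 5592.
Equate the new curves: 14757 - 3P = 2P - 5592, giving 20349 = 5P, P = 4069.8, Q = 2547.6.
%ΔQ = (2547.6 − 6036) / 6036 × 100 = -57.79%.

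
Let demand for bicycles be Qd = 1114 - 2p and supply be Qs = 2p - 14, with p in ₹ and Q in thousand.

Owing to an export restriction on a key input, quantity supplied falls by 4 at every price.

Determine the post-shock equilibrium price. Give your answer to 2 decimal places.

283.00

Original equilibrium: 1114 - 2p = 2p - 14 gives 1128 = 4p, so p = 282 and Q = 550.
With the change applied: demand Qd = 1114 - 2p, supply Qs = 2p - 18.
Setting them equal: 1114 - 2p = 2p - 18 → 1132 = 4p, so p = 283 and Q = 548.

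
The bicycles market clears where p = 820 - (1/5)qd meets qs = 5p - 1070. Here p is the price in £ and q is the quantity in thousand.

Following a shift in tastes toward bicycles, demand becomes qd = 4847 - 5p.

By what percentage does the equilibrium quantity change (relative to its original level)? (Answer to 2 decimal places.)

+24.65

Solve the original market: 4100 - 5p = 5p - 1070, hence p = 517 and q = 1515.
After the shift, demand is qd = 4847 - 5p and supply is qs = 5p - 1070.
Setting them equal: 4847 - 5p = 5p - 1070 → 5917 = 10p, so p = 591.7 and q = 1888.5.
%Δq = (1888.5 − 1515) / 1515 × 100 = +24.65%.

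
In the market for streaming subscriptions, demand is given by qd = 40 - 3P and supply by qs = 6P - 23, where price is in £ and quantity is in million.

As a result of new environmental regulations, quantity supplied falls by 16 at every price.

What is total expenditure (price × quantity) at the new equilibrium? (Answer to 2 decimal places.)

119.96

Before the shock: 40 - 3P = 6P - 23 ⇒ 63 = 9P ⇒ P = 7, q = 19.
With the change applied: demand qd = 40 - 3P, supply qs = 6P - 39.
Clearing the new market: 40 - 3P = 6P - 39, so P = 79/9 ≈ 8.7778 and q = 41/3 ≈ 13.6667.
New expenditure = 8.7778 × 13.6667 = 119.96.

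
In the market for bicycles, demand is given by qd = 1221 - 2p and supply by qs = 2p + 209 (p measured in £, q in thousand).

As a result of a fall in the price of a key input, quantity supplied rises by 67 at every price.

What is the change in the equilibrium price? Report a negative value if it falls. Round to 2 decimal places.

-16.75

Solve the original market: 1221 - 2p = 2p + 209, hence p = 253 and q = 715.
After the shift, demand is qd = 1221 - 2p and supply is qs = 2p + 276.
Equate the new curves: 1221 - 2p = 2p + 276, giving 945 = 4p, p = 236.25, q = 748.5.
Δp = 236.25 − 253 = -16.75.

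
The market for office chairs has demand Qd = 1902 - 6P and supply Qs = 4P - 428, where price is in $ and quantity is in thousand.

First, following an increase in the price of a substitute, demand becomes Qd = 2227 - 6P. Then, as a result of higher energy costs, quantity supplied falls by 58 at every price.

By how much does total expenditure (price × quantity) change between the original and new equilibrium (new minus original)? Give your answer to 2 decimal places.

+45130.96

Initially, 1902 - 6P = 4P - 428, so 2330 = 10P and P = 233, Q = 504.
With the change applied: demand Qd = 2227 - 6P, supply Qs = 4P - 486.
Equate the new curves: 2227 - 6P = 4P - 486, giving 2713 = 10P, P = 271.3, Q = 599.2.
Expenditure moves from 233×504 = 117432 to 271.3×599.2 = 162562.96; change = +45130.96.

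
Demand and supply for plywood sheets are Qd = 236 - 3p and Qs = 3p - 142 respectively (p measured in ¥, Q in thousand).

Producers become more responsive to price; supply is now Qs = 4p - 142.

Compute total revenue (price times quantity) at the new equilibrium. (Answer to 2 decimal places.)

Before the shock: 236 - 3p = 3p - 142 ⇒ 378 = 6p ⇒ p = 63, Q = 47.
The shock moves the curves to Qd = 236 - 3p and Qs = 4p - 142.
Clearing the new market: 236 - 3p = 4p - 142, so p = 54 and Q = 74.
New expenditure = 54 × 74 = 3996.00.

3996.00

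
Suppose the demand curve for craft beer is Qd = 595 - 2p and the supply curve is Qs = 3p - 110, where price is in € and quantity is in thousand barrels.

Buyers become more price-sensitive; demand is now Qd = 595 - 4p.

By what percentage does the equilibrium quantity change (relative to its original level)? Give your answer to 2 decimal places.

-38.61

Solve the original market: 595 - 2p = 3p - 110, hence p = 141 and Q = 313.
After the shift, demand is Qd = 595 - 4p and supply is Qs = 3p - 110.
Clearing the new market: 595 - 4p = 3p - 110, so p = 705/7 ≈ 100.7143 and Q = 1345/7 ≈ 192.1429.
%ΔQ = (192.1429 − 313) / 313 × 100 = -38.61%.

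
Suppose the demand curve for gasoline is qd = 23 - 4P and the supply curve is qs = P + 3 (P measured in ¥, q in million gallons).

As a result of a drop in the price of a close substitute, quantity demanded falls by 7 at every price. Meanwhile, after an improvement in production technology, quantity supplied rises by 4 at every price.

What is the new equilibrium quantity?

8.8

Initially, 23 - 4P = P + 3, so 20 = 5P and P = 4, q = 7.
After the shift, demand is qd = 16 - 4P and supply is qs = P + 7.
New equilibrium: 16 - 4P = P + 7 ⇒ 9 = 5P ⇒ P = 1.8, q = 8.8.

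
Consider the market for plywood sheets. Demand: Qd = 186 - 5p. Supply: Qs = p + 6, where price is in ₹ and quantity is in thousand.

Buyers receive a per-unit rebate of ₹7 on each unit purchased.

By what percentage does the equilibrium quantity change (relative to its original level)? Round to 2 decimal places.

+16.20

Initially, 186 - 5p = p + 6, so 180 = 6p and p = 30, Q = 36.
Since buyers' out-of-pocket price is the market price minus the rebate, the effective demand curve becomes Qd = 221 - 5p.
Equate the new curves: 221 - 5p = p + 6, giving 215 = 6p, p = 215/6 ≈ 35.8333, Q = 251/6 ≈ 41.8333.
%ΔQ = (41.8333 − 36) / 36 × 100 = +16.20%.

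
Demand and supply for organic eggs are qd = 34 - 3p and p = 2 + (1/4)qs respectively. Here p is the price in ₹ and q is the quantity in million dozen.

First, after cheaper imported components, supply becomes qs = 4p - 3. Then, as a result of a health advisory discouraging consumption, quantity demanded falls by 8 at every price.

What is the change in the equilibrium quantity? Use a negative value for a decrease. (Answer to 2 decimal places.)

-2.43

Solve the original market: 34 - 3p = 4p - 8, hence p = 6 and q = 16.
The new curves are qd = 26 - 3p (demand) and qs = 4p - 3 (supply).
Equate the new curves: 26 - 3p = 4p - 3, giving 29 = 7p, p = 29/7 ≈ 4.1429, q = 95/7 ≈ 13.5714.
Δq = 13.5714 − 16 = -2.43.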